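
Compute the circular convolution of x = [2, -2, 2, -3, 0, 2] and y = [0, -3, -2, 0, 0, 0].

(x ⊛ y)[n] = Σ(m=0 to 5) x[m] · y[(n-m) mod 6]

Computing each output sample:
(x ⊛ y)[0] = -6
(x ⊛ y)[1] = -10
(x ⊛ y)[2] = 2
(x ⊛ y)[3] = -2
(x ⊛ y)[4] = 5
(x ⊛ y)[5] = 6

x ⊛ y = [-6, -10, 2, -2, 5, 6]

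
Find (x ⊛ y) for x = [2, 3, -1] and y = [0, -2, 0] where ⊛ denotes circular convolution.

(x ⊛ y)[n] = Σ(m=0 to 2) x[m] · y[(n-m) mod 3]

Computing each output sample:
(x ⊛ y)[0] = 2
(x ⊛ y)[1] = -4
(x ⊛ y)[2] = -6

x ⊛ y = [2, -4, -6]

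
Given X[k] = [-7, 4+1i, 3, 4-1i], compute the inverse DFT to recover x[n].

x[n] = (1/4) Σ(k=0 to 3) X[k] · e^(2πikn/4)

Computing each x[n]:
x[0] = 1
x[1] = -3
x[2] = -3
x[3] = -2

x = [1, -3, -3, -2]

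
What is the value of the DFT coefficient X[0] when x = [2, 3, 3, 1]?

X[0] = Σ(n=0 to 3) x[n] · ω_4^0 = Σ x[n]
= (2) + (3) + (3) + (1)

X[0] = 9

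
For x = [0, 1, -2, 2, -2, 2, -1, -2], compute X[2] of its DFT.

X[2] = Σ(n=0 to 7) x[n] · ω_8^(2n) where ω_8 = e^(-2πi/8)
= (0)·ω_8^0 + (1)·ω_8^2 + (-2)·ω_8^4 + (2)·ω_8^6 + (-2)·ω_8^8 + (2)·ω_8^10 + (-1)·ω_8^12 + (-2)·ω_8^14

X[2] = 1-3i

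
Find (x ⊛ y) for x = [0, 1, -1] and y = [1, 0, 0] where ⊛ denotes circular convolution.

(x ⊛ y)[n] = Σ(m=0 to 2) x[m] · y[(n-m) mod 3]

Computing each output sample:
(x ⊛ y)[0] = 0
(x ⊛ y)[1] = 1
(x ⊛ y)[2] = -1

x ⊛ y = [0, 1, -1]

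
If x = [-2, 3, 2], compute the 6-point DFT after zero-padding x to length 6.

Original 3-point DFT: [3, -4.5000-0.8660i, -4.5000+0.8660i]
Zero-padded 6-point DFT provides frequency interpolation.

DFT_6([x, 0, ...]) = [3, -1.5000-4.3301i, -4.5000-0.8660i, -3, -4.5000+0.8660i, -1.5000+4.3301i]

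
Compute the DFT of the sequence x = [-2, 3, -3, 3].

X[k] = Σ(n=0 to 3) x[n] · ω_4^(nk)
where ω_4 = e^(-2πi/4)

Computing each X[k]:
X[0] = 1
X[1] = 1
X[2] = -11
X[3] = 1

X = [1, 1, -11, 1]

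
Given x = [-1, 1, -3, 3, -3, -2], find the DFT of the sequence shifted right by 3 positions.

Time shift by 3: X_shifted[k] = ω_6^(3k) · X[k]
Shifted x = [3, -3, -2, -1, 1, -3]

DFT(x[n-3]) = [-5, 1.5000+2.5981i, 5.5000-2.5981i, 9, 5.5000+2.5981i, 1.5000-2.5981i]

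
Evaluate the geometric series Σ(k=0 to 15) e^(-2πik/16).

Sum of all nth roots of unity equals 0 for n > 1 (geometric series with r ≠ 1).

0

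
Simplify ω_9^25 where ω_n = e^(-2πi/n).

Since ω_9^9 = 1, powers reduce modulo 9.
25 mod 9 = 7
So ω_9^25 = ω_9^7 = e^(-2πi·7/9)

ω_9^25 = ω_9^7 = 0.1736+0.9848i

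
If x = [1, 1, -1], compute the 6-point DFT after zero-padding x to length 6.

Original 3-point DFT: [1, 1.0000-1.7321i, 1.0000+1.7321i]
Zero-padded 6-point DFT provides frequency interpolation.

DFT_6([x, 0, ...]) = [1, 2, 1.0000-1.7321i, -1, 1.0000+1.7321i, 2]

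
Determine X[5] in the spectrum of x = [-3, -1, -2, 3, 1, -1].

X[5] = Σ(n=0 to 5) x[n] · ω_6^(5n) where ω_6 = e^(-2πi/6)
= (-3)·ω_6^0 + (-1)·ω_6^5 + (-2)·ω_6^10 + (3)·ω_6^15 + (1)·ω_6^20 + (-1)·ω_6^25

X[5] = -6.5000-2.5981i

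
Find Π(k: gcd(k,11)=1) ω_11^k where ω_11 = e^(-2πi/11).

The primitive 11th roots of unity are ω_11^k for k coprime to 11: k ∈ {1, 2, 3, 4, 5, 6, 7, 8, 9, 10}
Their product equals the constant term of the cyclotomic polynomial Φ_11(x) up to sign.
For n ≥ 3, the product of all primitive nth roots of unity is 1. (For n=1 it is 1; for n=2 it is -1.)

1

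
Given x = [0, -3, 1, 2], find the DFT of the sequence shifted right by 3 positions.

Time shift by 3: X_shifted[k] = ω_4^(3k) · X[k]
Shifted x = [-3, 1, 2, 0]

DFT(x[n-3]) = [0, -5-1i, -2, -5+1i]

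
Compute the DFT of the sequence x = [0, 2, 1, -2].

X[k] = Σ(n=0 to 3) x[n] · ω_4^(nk)
where ω_4 = e^(-2πi/4)

Computing each X[k]:
X[0] = 1
X[1] = -1-4i
X[2] = 1
X[3] = -1+4i

X = [1, -1-4i, 1, -1+4i]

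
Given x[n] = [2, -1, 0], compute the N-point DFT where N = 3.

X[k] = Σ(n=0 to 2) x[n] · ω_3^(nk)
where ω_3 = e^(-2πi/3)

Computing each X[k]:
X[0] = 1
X[1] = 2.5000+0.8660i
X[2] = 2.5000-0.8660i

X = [1, 2.5000+0.8660i, 2.5000-0.8660i]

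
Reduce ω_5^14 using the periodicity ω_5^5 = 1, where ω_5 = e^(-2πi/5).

Since ω_5^5 = 1, powers reduce modulo 5.
14 mod 5 = 4
So ω_5^14 = ω_5^4 = e^(-2πi·4/5)

ω_5^14 = ω_5^4 = 0.3090+0.9511i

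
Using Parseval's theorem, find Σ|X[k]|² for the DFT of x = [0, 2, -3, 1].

Parseval: Σ|x[n]|² = (1/N)Σ|X[k]|², so Σ|X[k]|² = N·Σ|x[n]|² = 4·14.0000

Σ|X[k]|² = N·Σ|x[n]|² = 4·14.0000 = 56.0000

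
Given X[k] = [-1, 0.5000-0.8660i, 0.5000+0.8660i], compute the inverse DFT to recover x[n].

x[n] = (1/3) Σ(k=0 to 2) X[k] · e^(2πikn/3)

Computing each x[n]:
x[0] = 0
x[1] = 0
x[2] = -1

x = [0, 0, -1]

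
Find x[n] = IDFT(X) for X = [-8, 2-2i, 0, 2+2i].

x[n] = (1/4) Σ(k=0 to 3) X[k] · e^(2πikn/4)

Computing each x[n]:
x[0] = -1
x[1] = -1
x[2] = -3
x[3] = -3

x = [-1, -1, -3, -3]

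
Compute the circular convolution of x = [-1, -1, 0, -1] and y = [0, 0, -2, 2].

(x ⊛ y)[n] = Σ(m=0 to 3) x[m] · y[(n-m) mod 4]

Computing each output sample:
(x ⊛ y)[0] = -2
(x ⊛ y)[1] = 2
(x ⊛ y)[2] = 0
(x ⊛ y)[3] = 0

x ⊛ y = [-2, 2, 0, 0]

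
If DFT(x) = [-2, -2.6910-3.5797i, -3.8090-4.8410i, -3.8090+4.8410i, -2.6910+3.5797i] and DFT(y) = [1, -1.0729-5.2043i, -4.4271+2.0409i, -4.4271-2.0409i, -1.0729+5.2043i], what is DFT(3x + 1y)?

By linearity: DFT(3x + 1y) = 3·DFT(x) + 1·DFT(y)
= 3·[-2, -2.6910-3.5797i, -3.8090-4.8410i, -3.8090+4.8410i, -2.6910+3.5797i] + 1·[1, -1.0729-5.2043i, -4.4271+2.0409i, -4.4271-2.0409i, -1.0729+5.2043i]

Computing element-wise:
Z[0] = 3·(-2) + 1·(1) = -5
Z[1] = 3·(-2.6910-3.5797i) + 1·(-1.0729-5.2043i) = -9.1459-15.9434i
Z[2] = 3·(-3.8090-4.8410i) + 1·(-4.4271+2.0409i) = -15.8541-12.4821i
Z[3] = 3·(-3.8090+4.8410i) + 1·(-4.4271-2.0409i) = -15.8541+12.4821i
Z[4] = 3·(-2.6910+3.5797i) + 1·(-1.0729+5.2043i) = -9.1459+15.9434i

DFT(3x + 1y) = 3·X + 1·Y = [-5, -9.1459-15.9434i, -15.8541-12.4821i, -15.8541+12.4821i, -9.1459+15.9434i]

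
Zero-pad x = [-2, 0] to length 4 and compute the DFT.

Original 2-point DFT: [-2, -2]
Zero-padded 4-point DFT provides frequency interpolation.

DFT_4([x, 0, ...]) = [-2, -2, -2, -2]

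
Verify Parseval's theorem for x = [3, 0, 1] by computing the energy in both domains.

Time domain:
Σ|x[n]|² = |3|² + |0|² + |1|² = 10.0000

Frequency domain:
(1/3)Σ|X[k]|² = (1/3)(|4|² + |2.5000+0.8660i|² + |2.5000-0.8660i|²) = (1/3)·30.0000 = 10.0000

Both sides agree, confirming Parseval's theorem.

Σ|x[n]|² = (1/N)Σ|X[k]|² = 10.0000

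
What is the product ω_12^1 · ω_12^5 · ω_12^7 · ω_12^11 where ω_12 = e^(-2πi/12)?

The primitive 12th roots of unity are ω_12^k for k coprime to 12: k ∈ {1, 5, 7, 11}
Their product equals the constant term of the cyclotomic polynomial Φ_12(x) up to sign.
For n ≥ 3, the product of all primitive nth roots of unity is 1. (For n=1 it is 1; for n=2 it is -1.)

1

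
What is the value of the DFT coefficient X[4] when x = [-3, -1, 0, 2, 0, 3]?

X[4] = Σ(n=0 to 5) x[n] · ω_6^(4n) where ω_6 = e^(-2πi/6)
= (-3)·ω_6^0 + (-1)·ω_6^4 + (0)·ω_6^8 + (2)·ω_6^12 + (0)·ω_6^16 + (3)·ω_6^20

X[4] = -2.0000-3.4641i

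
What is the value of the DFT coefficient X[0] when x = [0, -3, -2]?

X[0] = Σ(n=0 to 2) x[n] · ω_3^0 = Σ x[n]
= (0) + (-3) + (-2)

X[0] = -5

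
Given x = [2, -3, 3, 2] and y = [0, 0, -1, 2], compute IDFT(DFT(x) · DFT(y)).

(x ⊛ y)[n] = Σ(m=0 to 3) x[m] · y[(n-m) mod 4]

Computing each output sample:
(x ⊛ y)[0] = -9
(x ⊛ y)[1] = 4
(x ⊛ y)[2] = 2
(x ⊛ y)[3] = 7

x ⊛ y = [-9, 4, 2, 7]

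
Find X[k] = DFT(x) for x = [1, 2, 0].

X[k] = Σ(n=0 to 2) x[n] · ω_3^(nk)
where ω_3 = e^(-2πi/3)

Computing each X[k]:
X[0] = 3
X[1] = -1.7321i
X[2] = 1.7321i

X = [3, -1.7321i, 1.7321i]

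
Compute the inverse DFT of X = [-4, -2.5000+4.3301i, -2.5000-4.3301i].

x[n] = (1/3) Σ(k=0 to 2) X[k] · e^(2πikn/3)

Computing each x[n]:
x[0] = -3
x[1] = -3
x[2] = 2

x = [-3, -3, 2]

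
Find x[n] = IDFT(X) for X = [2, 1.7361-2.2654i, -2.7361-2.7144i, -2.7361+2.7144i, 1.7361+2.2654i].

x[n] = (1/5) Σ(k=0 to 4) X[k] · e^(2πikn/5)

Computing each x[n]:
x[0] = 0
x[1] = 3
x[2] = -1
x[3] = 0
x[4] = 0

x = [0, 3, -1, 0, 0]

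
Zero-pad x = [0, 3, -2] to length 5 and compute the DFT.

Original 3-point DFT: [1, -0.5000-4.3301i, -0.5000+4.3301i]
Zero-padded 5-point DFT provides frequency interpolation.

DFT_5([x, 0, ...]) = [1, 2.5451-1.6776i, -3.0451-3.6655i, -3.0451+3.6655i, 2.5451+1.6776i]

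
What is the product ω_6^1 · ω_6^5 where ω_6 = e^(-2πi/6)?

The primitive 6th roots of unity are ω_6^k for k coprime to 6: k ∈ {1, 5}
Their product equals the constant term of the cyclotomic polynomial Φ_6(x) up to sign.
For n ≥ 3, the product of all primitive nth roots of unity is 1. (For n=1 it is 1; for n=2 it is -1.)

1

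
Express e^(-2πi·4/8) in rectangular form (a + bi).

ω_8^4 = e^(-2πi·4/8)
= cos(-2π·4/8) + i·sin(-2π·4/8)
= cos(-8π/8) + i·sin(-8π/8)

ω_8^4 = cos(-8π/8) + i·sin(-8π/8) = -1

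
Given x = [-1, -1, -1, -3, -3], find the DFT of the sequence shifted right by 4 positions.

Time shift by 4: X_shifted[k] = ω_5^(4k) · X[k]
Shifted x = [-1, -1, -3, -3, -1]

DFT(x[n-4]) = [-9, 3.2361, -1.2361, -1.2361, 3.2361]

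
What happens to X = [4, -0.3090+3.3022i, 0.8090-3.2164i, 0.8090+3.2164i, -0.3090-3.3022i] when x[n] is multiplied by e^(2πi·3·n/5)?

Modulation property: DFT(ω_5^(-3n)·x[n]) = X[(k-3) mod 5], so circularly shift X by 3 positions.

X[k-3] = [0.8090-3.2164i, 0.8090+3.2164i, -0.3090-3.3022i, 4, -0.3090+3.3022i]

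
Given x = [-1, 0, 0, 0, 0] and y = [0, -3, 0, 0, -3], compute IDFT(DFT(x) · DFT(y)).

(x ⊛ y)[n] = Σ(m=0 to 4) x[m] · y[(n-m) mod 5]

Computing each output sample:
(x ⊛ y)[0] = 0
(x ⊛ y)[1] = 3
(x ⊛ y)[2] = 0
(x ⊛ y)[3] = 0
(x ⊛ y)[4] = 3

x ⊛ y = [0, 3, 0, 0, 3]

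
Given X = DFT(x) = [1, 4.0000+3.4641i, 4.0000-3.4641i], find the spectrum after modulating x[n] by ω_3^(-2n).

Modulation property: DFT(ω_3^(-2n)·x[n]) = X[(k-2) mod 3], so circularly shift X by 2 positions.

X[k-2] = [4.0000+3.4641i, 4.0000-3.4641i, 1]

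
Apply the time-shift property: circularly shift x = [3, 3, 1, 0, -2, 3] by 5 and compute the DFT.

Time shift by 5: X_shifted[k] = ω_6^(5k) · X[k]
Shifted x = [3, 1, 0, -2, 3, 3]

DFT(x[n-5]) = [8, 5.5000+4.3301i, -2.5000-0.8660i, 4, -2.5000+0.8660i, 5.5000-4.3301i]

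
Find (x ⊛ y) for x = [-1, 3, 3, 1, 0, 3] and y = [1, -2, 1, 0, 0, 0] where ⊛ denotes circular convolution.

(x ⊛ y)[n] = Σ(m=0 to 5) x[m] · y[(n-m) mod 6]

Computing each output sample:
(x ⊛ y)[0] = -7
(x ⊛ y)[1] = 8
(x ⊛ y)[2] = -4
(x ⊛ y)[3] = -2
(x ⊛ y)[4] = 1
(x ⊛ y)[5] = 4

x ⊛ y = [-7, 8, -4, -2, 1, 4]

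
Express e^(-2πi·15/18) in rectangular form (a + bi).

ω_18^15 = e^(-2πi·15/18)
= cos(-2π·15/18) + i·sin(-2π·15/18)
= cos(-30π/18) + i·sin(-30π/18)

ω_18^15 = cos(-30π/18) + i·sin(-30π/18) = 0.5000+0.8660i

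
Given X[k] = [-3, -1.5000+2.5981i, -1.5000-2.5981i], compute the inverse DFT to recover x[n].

x[n] = (1/3) Σ(k=0 to 2) X[k] · e^(2πikn/3)

Computing each x[n]:
x[0] = -2
x[1] = -2
x[2] = 1

x = [-2, -2, 1]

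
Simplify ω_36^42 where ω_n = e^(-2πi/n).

Since ω_36^36 = 1, powers reduce modulo 36.
42 mod 36 = 6
So ω_36^42 = ω_36^6 = e^(-2πi·6/36)

ω_36^42 = ω_36^6 = 0.5000-0.8660i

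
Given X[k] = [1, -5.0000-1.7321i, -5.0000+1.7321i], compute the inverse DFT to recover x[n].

x[n] = (1/3) Σ(k=0 to 2) X[k] · e^(2πikn/3)

Computing each x[n]:
x[0] = -3
x[1] = 3
x[2] = 1

x = [-3, 3, 1]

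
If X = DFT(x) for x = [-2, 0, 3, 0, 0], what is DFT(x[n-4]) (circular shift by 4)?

Time shift by 4: X_shifted[k] = ω_5^(4k) · X[k]
Shifted x = [0, 3, 0, 0, -2]

DFT(x[n-4]) = [1, 0.3090-4.7553i, -0.8090-2.9389i, -0.8090+2.9389i, 0.3090+4.7553i]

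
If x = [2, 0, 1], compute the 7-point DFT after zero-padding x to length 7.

Original 3-point DFT: [3, 1.5000+0.8660i, 1.5000-0.8660i]
Zero-padded 7-point DFT provides frequency interpolation.

DFT_7([x, 0, ...]) = [3, 1.7775-0.9749i, 1.0990+0.4339i, 2.6235+0.7818i, 2.6235-0.7818i, 1.0990-0.4339i, 1.7775+0.9749i]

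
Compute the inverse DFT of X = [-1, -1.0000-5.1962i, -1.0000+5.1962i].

x[n] = (1/3) Σ(k=0 to 2) X[k] · e^(2πikn/3)

Computing each x[n]:
x[0] = -1
x[1] = 3
x[2] = -3

x = [-1, 3, -3]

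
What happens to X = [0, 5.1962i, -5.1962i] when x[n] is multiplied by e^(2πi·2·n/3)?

Modulation property: DFT(ω_3^(-2n)·x[n]) = X[(k-2) mod 3], so circularly shift X by 2 positions.

X[k-2] = [5.1962i, -5.1962i, 0]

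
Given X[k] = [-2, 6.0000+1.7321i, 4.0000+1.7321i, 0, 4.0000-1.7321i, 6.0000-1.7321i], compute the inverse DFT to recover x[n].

x[n] = (1/6) Σ(k=0 to 5) X[k] · e^(2πikn/6)

Computing each x[n]:
x[0] = 3
x[1] = -1
x[2] = -2
x[3] = -1
x[4] = -2
x[5] = 1

x = [3, -1, -2, -1, -2, 1]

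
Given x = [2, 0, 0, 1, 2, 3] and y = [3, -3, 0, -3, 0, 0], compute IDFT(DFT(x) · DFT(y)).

(x ⊛ y)[n] = Σ(m=0 to 5) x[m] · y[(n-m) mod 6]

Computing each output sample:
(x ⊛ y)[0] = -6
(x ⊛ y)[1] = -12
(x ⊛ y)[2] = -9
(x ⊛ y)[3] = -3
(x ⊛ y)[4] = 3
(x ⊛ y)[5] = 3

x ⊛ y = [-6, -12, -9, -3, 3, 3]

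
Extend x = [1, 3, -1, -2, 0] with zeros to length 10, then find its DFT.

Original 5-point DFT: [1, 4.3541-3.4410i, -2.3541-0.8123i, -2.3541+0.8123i, 4.3541+3.4410i]
Zero-padded 10-point DFT provides frequency interpolation.

DFT_10([x, 0, ...]) = [1, 3.7361+1.0898i, 4.3541-3.4410i, -0.7361-4.6165i, -2.3541-0.8123i, -1, -2.3541+0.8123i, -0.7361+4.6165i, 4.3541+3.4410i, 3.7361-1.0898i]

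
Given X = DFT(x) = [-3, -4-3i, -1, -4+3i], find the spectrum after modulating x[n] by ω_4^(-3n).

Modulation property: DFT(ω_4^(-3n)·x[n]) = X[(k-3) mod 4], so circularly shift X by 3 positions.

X[k-3] = [-4-3i, -1, -4+3i, -3]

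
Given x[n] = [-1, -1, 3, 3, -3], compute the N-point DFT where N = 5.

X[k] = Σ(n=0 to 4) x[n] · ω_5^(nk)
where ω_5 = e^(-2πi/5)

Computing each X[k]:
X[0] = 1
X[1] = -7.0902-1.9021i
X[2] = 4.0902-1.1756i
X[3] = 4.0902+1.1756i
X[4] = -7.0902+1.9021i

X = [1, -7.0902-1.9021i, 4.0902-1.1756i, 4.0902+1.1756i, -7.0902+1.9021i]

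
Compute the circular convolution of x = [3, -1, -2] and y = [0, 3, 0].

(x ⊛ y)[n] = Σ(m=0 to 2) x[m] · y[(n-m) mod 3]

Computing each output sample:
(x ⊛ y)[0] = -6
(x ⊛ y)[1] = 9
(x ⊛ y)[2] = -3

x ⊛ y = [-6, 9, -3]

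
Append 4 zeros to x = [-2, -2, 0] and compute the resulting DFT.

Original 3-point DFT: [-4, -1.0000+1.7321i, -1.0000-1.7321i]
Zero-padded 7-point DFT provides frequency interpolation.

DFT_7([x, 0, ...]) = [-4, -3.2470+1.5637i, -1.5550+1.9499i, -0.1981+0.8678i, -0.1981-0.8678i, -1.5550-1.9499i, -3.2470-1.5637i]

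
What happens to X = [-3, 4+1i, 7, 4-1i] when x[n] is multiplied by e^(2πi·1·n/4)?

Modulation property: DFT(ω_4^(-1n)·x[n]) = X[(k-1) mod 4], so circularly shift X by 1 positions.

X[k-1] = [4-1i, -3, 4+1i, 7]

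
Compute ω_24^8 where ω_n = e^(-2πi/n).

ω_24^8 = e^(-2πi·8/24)
= cos(-2π·8/24) + i·sin(-2π·8/24)
= cos(-16π/24) + i·sin(-16π/24)

ω_24^8 = cos(-16π/24) + i·sin(-16π/24) = -0.5000-0.8660i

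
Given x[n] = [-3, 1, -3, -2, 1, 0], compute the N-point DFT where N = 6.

X[k] = Σ(n=0 to 5) x[n] · ω_6^(nk)
where ω_6 = e^(-2πi/6)

Computing each X[k]:
X[0] = -6
X[1] = 0.5000+2.5981i
X[2] = -4.5000-4.3301i
X[3] = -4
X[4] = -4.5000+4.3301i
X[5] = 0.5000-2.5981i

X = [-6, 0.5000+2.5981i, -4.5000-4.3301i, -4, -4.5000+4.3301i, 0.5000-2.5981i]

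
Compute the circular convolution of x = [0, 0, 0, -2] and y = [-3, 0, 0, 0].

(x ⊛ y)[n] = Σ(m=0 to 3) x[m] · y[(n-m) mod 4]

Computing each output sample:
(x ⊛ y)[0] = 0
(x ⊛ y)[1] = 0
(x ⊛ y)[2] = 0
(x ⊛ y)[3] = 6

x ⊛ y = [0, 0, 0, 6]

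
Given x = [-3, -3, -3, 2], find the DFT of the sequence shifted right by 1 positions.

Time shift by 1: X_shifted[k] = ω_4^(1k) · X[k]
Shifted x = [2, -3, -3, -3]

DFT(x[n-1]) = [-7, 5, 5, 5]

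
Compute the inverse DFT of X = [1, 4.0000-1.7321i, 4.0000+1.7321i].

x[n] = (1/3) Σ(k=0 to 2) X[k] · e^(2πikn/3)

Computing each x[n]:
x[0] = 3
x[1] = 0
x[2] = -2

x = [3, 0, -2]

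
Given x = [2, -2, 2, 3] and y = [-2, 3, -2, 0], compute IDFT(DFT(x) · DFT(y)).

(x ⊛ y)[n] = Σ(m=0 to 3) x[m] · y[(n-m) mod 4]

Computing each output sample:
(x ⊛ y)[0] = 1
(x ⊛ y)[1] = 4
(x ⊛ y)[2] = -14
(x ⊛ y)[3] = 4

x ⊛ y = [1, 4, -14, 4]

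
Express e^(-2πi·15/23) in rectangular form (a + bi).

ω_23^15 = e^(-2πi·15/23)
= cos(-2π·15/23) + i·sin(-2π·15/23)
= cos(-30π/23) + i·sin(-30π/23)

ω_23^15 = cos(-30π/23) + i·sin(-30π/23) = -0.5767+0.8170i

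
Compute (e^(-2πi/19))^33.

Since ω_19^19 = 1, powers reduce modulo 19.
33 mod 19 = 14
So ω_19^33 = ω_19^14 = e^(-2πi·14/19)

ω_19^33 = ω_19^14 = -0.0826+0.9966i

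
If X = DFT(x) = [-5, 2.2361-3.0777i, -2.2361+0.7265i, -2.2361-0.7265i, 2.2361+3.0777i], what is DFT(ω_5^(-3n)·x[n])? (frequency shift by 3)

Modulation property: DFT(ω_5^(-3n)·x[n]) = X[(k-3) mod 5], so circularly shift X by 3 positions.

X[k-3] = [-2.2361+0.7265i, -2.2361-0.7265i, 2.2361+3.0777i, -5, 2.2361-3.0777i]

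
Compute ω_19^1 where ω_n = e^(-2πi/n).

ω_19^1 = e^(-2πi·1/19)
= cos(-2π·1/19) + i·sin(-2π·1/19)
= cos(-2π/19) + i·sin(-2π/19)

ω_19^1 = cos(-2π/19) + i·sin(-2π/19) = 0.9458-0.3247i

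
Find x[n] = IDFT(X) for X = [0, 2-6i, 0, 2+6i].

x[n] = (1/4) Σ(k=0 to 3) X[k] · e^(2πikn/4)

Computing each x[n]:
x[0] = 1
x[1] = 3
x[2] = -1
x[3] = -3

x = [1, 3, -1, -3]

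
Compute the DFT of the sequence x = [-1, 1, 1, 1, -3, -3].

X[k] = Σ(n=0 to 5) x[n] · ω_6^(nk)
where ω_6 = e^(-2πi/6)

Computing each X[k]:
X[0] = -4
X[1] = -2.0000-6.9282i
X[2] = 2
X[3] = -2
X[4] = 2
X[5] = -2.0000+6.9282i

X = [-4, -2.0000-6.9282i, 2, -2, 2, -2.0000+6.9282i]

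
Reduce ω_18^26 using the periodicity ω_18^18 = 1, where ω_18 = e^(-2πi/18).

Since ω_18^18 = 1, powers reduce modulo 18.
26 mod 18 = 8
So ω_18^26 = ω_18^8 = e^(-2πi·8/18)

ω_18^26 = ω_18^8 = -0.9397-0.3420i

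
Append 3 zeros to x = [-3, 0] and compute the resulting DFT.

Original 2-point DFT: [-3, -3]
Zero-padded 5-point DFT provides frequency interpolation.

DFT_5([x, 0, ...]) = [-3, -3, -3, -3, -3]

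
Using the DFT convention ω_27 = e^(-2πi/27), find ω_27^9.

ω_27^9 = e^(-2πi·9/27)
= cos(-2π·9/27) + i·sin(-2π·9/27)
= cos(-18π/27) + i·sin(-18π/27)

ω_27^9 = cos(-18π/27) + i·sin(-18π/27) = -0.5000-0.8660i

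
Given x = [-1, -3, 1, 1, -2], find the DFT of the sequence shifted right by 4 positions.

Time shift by 4: X_shifted[k] = ω_5^(4k) · X[k]
Shifted x = [-3, 1, 1, -2, -1]

DFT(x[n-4]) = [-4, -2.1910-3.6655i, -3.3090+1.6776i, -3.3090-1.6776i, -2.1910+3.6655i]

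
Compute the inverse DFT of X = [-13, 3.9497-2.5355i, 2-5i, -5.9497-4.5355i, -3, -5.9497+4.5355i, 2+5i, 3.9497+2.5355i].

x[n] = (1/8) Σ(k=0 to 7) X[k] · e^(2πikn/8)

Computing each x[n]:
x[0] = -2
x[1] = 3
x[2] = -3
x[3] = -3
x[4] = -1
x[5] = -3
x[6] = -2
x[7] = -2

x = [-2, 3, -3, -3, -1, -3, -2, -2]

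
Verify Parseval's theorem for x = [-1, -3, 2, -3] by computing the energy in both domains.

Time domain:
Σ|x[n]|² = |-1|² + |-3|² + |2|² + |-3|² = 23.0000

Frequency domain:
(1/4)Σ|X[k]|² = (1/4)(|-5|² + |-3|² + |7|² + |-3|²) = (1/4)·92.0000 = 23.0000

Both sides agree, confirming Parseval's theorem.

Σ|x[n]|² = (1/N)Σ|X[k]|² = 23.0000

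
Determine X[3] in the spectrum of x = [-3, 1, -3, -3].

X[3] = Σ(n=0 to 3) x[n] · ω_4^(3n) where ω_4 = e^(-2πi/4)
= (-3)·ω_4^0 + (1)·ω_4^3 + (-3)·ω_4^6 + (-3)·ω_4^9

X[3] = 4i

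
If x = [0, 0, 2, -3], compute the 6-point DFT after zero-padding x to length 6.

Original 4-point DFT: [-1, -2-3i, 5, -2+3i]
Zero-padded 6-point DFT provides frequency interpolation.

DFT_6([x, 0, ...]) = [-1, 2.0000-1.7321i, -4.0000+1.7321i, 5, -4.0000-1.7321i, 2.0000+1.7321i]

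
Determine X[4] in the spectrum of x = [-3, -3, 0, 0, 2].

X[4] = Σ(n=0 to 4) x[n] · ω_5^(4n) where ω_5 = e^(-2πi/5)
= (-3)·ω_5^0 + (-3)·ω_5^4 + (0)·ω_5^8 + (0)·ω_5^12 + (2)·ω_5^16

X[4] = -3.3090-4.7553i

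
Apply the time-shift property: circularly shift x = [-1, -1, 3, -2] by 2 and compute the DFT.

Time shift by 2: X_shifted[k] = ω_4^(2k) · X[k]
Shifted x = [3, -2, -1, -1]

DFT(x[n-2]) = [-1, 4+1i, 5, 4-1i]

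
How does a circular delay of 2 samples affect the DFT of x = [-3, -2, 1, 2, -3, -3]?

Time shift by 2: X_shifted[k] = ω_6^(2k) · X[k]
Shifted x = [-3, -3, -3, -2, 1, 2]

DFT(x[n-2]) = [-8, -0.5000+7.7942i, -3.5000+0.8660i, -2, -3.5000-0.8660i, -0.5000-7.7942i]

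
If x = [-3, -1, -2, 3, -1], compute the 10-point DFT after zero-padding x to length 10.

Original 5-point DFT: [-4, -4.4271+2.9389i, -1.0729-4.7553i, -1.0729+4.7553i, -4.4271-2.9389i]
Zero-padded 10-point DFT provides frequency interpolation.

DFT_10([x, 0, ...]) = [-4, -4.5451+0.2245i, -4.4271+2.9389i, 1.0451+2.4899i, -1.0729-4.7553i, -8, -1.0729+4.7553i, 1.0451-2.4899i, -4.4271-2.9389i, -4.5451-0.2245i]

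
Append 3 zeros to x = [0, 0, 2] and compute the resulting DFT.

Original 3-point DFT: [2, -1.0000+1.7321i, -1.0000-1.7321i]
Zero-padded 6-point DFT provides frequency interpolation.

DFT_6([x, 0, ...]) = [2, -1.0000-1.7321i, -1.0000+1.7321i, 2, -1.0000-1.7321i, -1.0000+1.7321i]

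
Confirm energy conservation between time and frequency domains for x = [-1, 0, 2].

Time domain:
Σ|x[n]|² = |-1|² + |0|² + |2|² = 5.0000

Frequency domain:
(1/3)Σ|X[k]|² = (1/3)(|1|² + |-2.0000+1.7321i|² + |-2.0000-1.7321i|²) = (1/3)·15.0000 = 5.0000

Both sides agree, confirming Parseval's theorem.

Σ|x[n]|² = (1/N)Σ|X[k]|² = 5.0000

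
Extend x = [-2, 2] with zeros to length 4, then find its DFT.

Original 2-point DFT: [0, -4]
Zero-padded 4-point DFT provides frequency interpolation.

DFT_4([x, 0, ...]) = [0, -2-2i, -4, -2+2i]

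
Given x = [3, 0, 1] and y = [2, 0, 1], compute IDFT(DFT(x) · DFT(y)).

(x ⊛ y)[n] = Σ(m=0 to 2) x[m] · y[(n-m) mod 3]

Computing each output sample:
(x ⊛ y)[0] = 6
(x ⊛ y)[1] = 1
(x ⊛ y)[2] = 5

x ⊛ y = [6, 1, 5]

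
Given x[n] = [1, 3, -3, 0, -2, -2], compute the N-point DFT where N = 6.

X[k] = Σ(n=0 to 5) x[n] · ω_6^(nk)
where ω_6 = e^(-2πi/6)

Computing each X[k]:
X[0] = -3
X[1] = 4.0000-3.4641i
X[2] = 3.0000-5.1962i
X[3] = -5
X[4] = 3.0000+5.1962i
X[5] = 4.0000+3.4641i

X = [-3, 4.0000-3.4641i, 3.0000-5.1962i, -5, 3.0000+5.1962i, 4.0000+3.4641i]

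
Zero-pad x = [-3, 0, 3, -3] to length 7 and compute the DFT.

Original 4-point DFT: [-3, -6-3i, 3, -6+3i]
Zero-padded 7-point DFT provides frequency interpolation.

DFT_7([x, 0, ...]) = [-3, -0.9647-1.6231i, -7.5734-1.0438i, -0.4620+5.2703i, -0.4620-5.2703i, -7.5734+1.0438i, -0.9647+1.6231i]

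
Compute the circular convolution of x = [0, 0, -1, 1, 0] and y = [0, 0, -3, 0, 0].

(x ⊛ y)[n] = Σ(m=0 to 4) x[m] · y[(n-m) mod 5]

Computing each output sample:
(x ⊛ y)[0] = -3
(x ⊛ y)[1] = 0
(x ⊛ y)[2] = 0
(x ⊛ y)[3] = 0
(x ⊛ y)[4] = 3

x ⊛ y = [-3, 0, 0, 0, 3]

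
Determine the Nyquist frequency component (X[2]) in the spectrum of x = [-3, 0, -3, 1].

X[2] = Σ(n=0 to 3) x[n] · ω_4^(2n) where ω_4 = e^(-2πi/4)
= (-3)·ω_4^0 + (0)·ω_4^2 + (-3)·ω_4^4 + (1)·ω_4^6

X[2] = -7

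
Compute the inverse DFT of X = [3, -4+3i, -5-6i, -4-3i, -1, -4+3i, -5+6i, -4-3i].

x[n] = (1/8) Σ(k=0 to 7) X[k] · e^(2πikn/8)

Computing each x[n]:
x[0] = -3
x[1] = 2
x[2] = 0
x[3] = -1
x[4] = 1
x[5] = 2
x[6] = 3
x[7] = -1

x = [-3, 2, 0, -1, 1, 2, 3, -1]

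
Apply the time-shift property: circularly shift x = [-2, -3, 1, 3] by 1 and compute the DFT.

Time shift by 1: X_shifted[k] = ω_4^(1k) · X[k]
Shifted x = [3, -2, -3, 1]

DFT(x[n-1]) = [-1, 6+3i, 1, 6-3i]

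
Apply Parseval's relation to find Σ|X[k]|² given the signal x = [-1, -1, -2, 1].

Parseval: Σ|x[n]|² = (1/N)Σ|X[k]|², so Σ|X[k]|² = N·Σ|x[n]|² = 4·7.0000

Σ|X[k]|² = N·Σ|x[n]|² = 4·7.0000 = 28.0000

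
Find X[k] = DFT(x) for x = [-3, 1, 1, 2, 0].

X[k] = Σ(n=0 to 4) x[n] · ω_5^(nk)
where ω_5 = e^(-2πi/5)

Computing each X[k]:
X[0] = 1
X[1] = -5.1180-0.3633i
X[2] = -2.8820-1.5388i
X[3] = -2.8820+1.5388i
X[4] = -5.1180+0.3633i

X = [1, -5.1180-0.3633i, -2.8820-1.5388i, -2.8820+1.5388i, -5.1180+0.3633i]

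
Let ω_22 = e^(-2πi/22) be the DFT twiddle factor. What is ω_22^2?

ω_22^2 = e^(-2πi·2/22)
= cos(-2π·2/22) + i·sin(-2π·2/22)
= cos(-4π/22) + i·sin(-4π/22)

ω_22^2 = cos(-4π/22) + i·sin(-4π/22) = 0.8413-0.5406i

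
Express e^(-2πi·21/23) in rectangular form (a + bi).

ω_23^21 = e^(-2πi·21/23)
= cos(-2π·21/23) + i·sin(-2π·21/23)
= cos(-42π/23) + i·sin(-42π/23)

ω_23^21 = cos(-42π/23) + i·sin(-42π/23) = 0.8544+0.5196i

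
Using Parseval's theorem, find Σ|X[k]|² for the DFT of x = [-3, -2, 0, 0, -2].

Parseval: Σ|x[n]|² = (1/N)Σ|X[k]|², so Σ|X[k]|² = N·Σ|x[n]|² = 5·17.0000

Σ|X[k]|² = N·Σ|x[n]|² = 5·17.0000 = 85.0000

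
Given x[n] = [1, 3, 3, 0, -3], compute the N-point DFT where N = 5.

X[k] = Σ(n=0 to 4) x[n] · ω_5^(nk)
where ω_5 = e^(-2πi/5)

Computing each X[k]:
X[0] = 4
X[1] = -1.4271-7.4697i
X[2] = 1.9271-0.6735i
X[3] = 1.9271+0.6735i
X[4] = -1.4271+7.4697i

X = [4, -1.4271-7.4697i, 1.9271-0.6735i, 1.9271+0.6735i, -1.4271+7.4697i]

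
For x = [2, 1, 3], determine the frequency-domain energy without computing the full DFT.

Parseval: Σ|x[n]|² = (1/N)Σ|X[k]|², so Σ|X[k]|² = N·Σ|x[n]|² = 3·14.0000

Σ|X[k]|² = N·Σ|x[n]|² = 3·14.0000 = 42.0000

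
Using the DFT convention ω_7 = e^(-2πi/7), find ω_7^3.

ω_7^3 = e^(-2πi·3/7)
= cos(-2π·3/7) + i·sin(-2π·3/7)
= cos(-6π/7) + i·sin(-6π/7)

ω_7^3 = cos(-6π/7) + i·sin(-6π/7) = -0.9010-0.4339i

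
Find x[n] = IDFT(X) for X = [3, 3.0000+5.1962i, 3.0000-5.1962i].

x[n] = (1/3) Σ(k=0 to 2) X[k] · e^(2πikn/3)

Computing each x[n]:
x[0] = 3
x[1] = -3
x[2] = 3

x = [3, -3, 3]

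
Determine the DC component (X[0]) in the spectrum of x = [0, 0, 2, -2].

X[0] = Σ(n=0 to 3) x[n] · ω_4^0 = Σ x[n]
= (0) + (0) + (2) + (-2)

X[0] = 0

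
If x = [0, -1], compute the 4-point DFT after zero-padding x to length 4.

Original 2-point DFT: [-1, 1]
Zero-padded 4-point DFT provides frequency interpolation.

DFT_4([x, 0, ...]) = [-1, 1i, 1, -1i]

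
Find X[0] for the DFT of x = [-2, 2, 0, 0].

X[0] = Σ(n=0 to 3) x[n] · ω_4^0 = Σ x[n]
= (-2) + (2) + (0) + (0)

X[0] = 0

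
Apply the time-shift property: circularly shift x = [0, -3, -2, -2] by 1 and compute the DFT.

Time shift by 1: X_shifted[k] = ω_4^(1k) · X[k]
Shifted x = [-2, 0, -3, -2]

DFT(x[n-1]) = [-7, 1-2i, -3, 1+2i]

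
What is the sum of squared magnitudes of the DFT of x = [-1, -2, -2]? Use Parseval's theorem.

Parseval: Σ|x[n]|² = (1/N)Σ|X[k]|², so Σ|X[k]|² = N·Σ|x[n]|² = 3·9.0000

Σ|X[k]|² = N·Σ|x[n]|² = 3·9.0000 = 27.0000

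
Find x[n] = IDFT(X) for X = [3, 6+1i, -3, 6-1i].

x[n] = (1/4) Σ(k=0 to 3) X[k] · e^(2πikn/4)

Computing each x[n]:
x[0] = 3
x[1] = 1
x[2] = -3
x[3] = 2

x = [3, 1, -3, 2]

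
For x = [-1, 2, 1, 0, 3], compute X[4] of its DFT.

X[4] = Σ(n=0 to 4) x[n] · ω_5^(4n) where ω_5 = e^(-2πi/5)
= (-1)·ω_5^0 + (2)·ω_5^4 + (1)·ω_5^8 + (0)·ω_5^12 + (3)·ω_5^16

X[4] = -0.2639-0.3633i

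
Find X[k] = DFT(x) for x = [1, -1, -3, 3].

X[k] = Σ(n=0 to 3) x[n] · ω_4^(nk)
where ω_4 = e^(-2πi/4)

Computing each X[k]:
X[0] = 0
X[1] = 4+4i
X[2] = -4
X[3] = 4-4i

X = [0, 4+4i, -4, 4-4i]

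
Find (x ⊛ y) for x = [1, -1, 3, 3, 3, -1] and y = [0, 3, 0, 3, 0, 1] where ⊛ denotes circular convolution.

(x ⊛ y)[n] = Σ(m=0 to 5) x[m] · y[(n-m) mod 6]

Computing each output sample:
(x ⊛ y)[0] = 5
(x ⊛ y)[1] = 15
(x ⊛ y)[2] = -3
(x ⊛ y)[3] = 15
(x ⊛ y)[4] = 5
(x ⊛ y)[5] = 19

x ⊛ y = [5, 15, -3, 15, 5, 19]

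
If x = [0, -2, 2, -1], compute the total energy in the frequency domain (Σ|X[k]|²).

Parseval: Σ|x[n]|² = (1/N)Σ|X[k]|², so Σ|X[k]|² = N·Σ|x[n]|² = 4·9.0000

Σ|X[k]|² = N·Σ|x[n]|² = 4·9.0000 = 36.0000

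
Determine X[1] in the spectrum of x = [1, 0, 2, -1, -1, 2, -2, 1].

X[1] = Σ(n=0 to 7) x[n] · ω_8^(1n) where ω_8 = e^(-2πi/8)
= (1)·ω_8^0 + (0)·ω_8^1 + (2)·ω_8^2 + (-1)·ω_8^3 + (-1)·ω_8^4 + (2)·ω_8^5 + (-2)·ω_8^6 + (1)·ω_8^7

X[1] = 2.0000-1.1716i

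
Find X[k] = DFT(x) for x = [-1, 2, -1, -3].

X[k] = Σ(n=0 to 3) x[n] · ω_4^(nk)
where ω_4 = e^(-2πi/4)

Computing each X[k]:
X[0] = -3
X[1] = -5i
X[2] = -1
X[3] = 5i

X = [-3, -5i, -1, 5i]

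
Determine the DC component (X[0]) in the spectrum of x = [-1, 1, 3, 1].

X[0] = Σ(n=0 to 3) x[n] · ω_4^0 = Σ x[n]
= (-1) + (1) + (3) + (1)

X[0] = 4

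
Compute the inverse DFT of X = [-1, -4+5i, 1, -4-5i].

x[n] = (1/4) Σ(k=0 to 3) X[k] · e^(2πikn/4)

Computing each x[n]:
x[0] = -2
x[1] = -3
x[2] = 2
x[3] = 2

x = [-2, -3, 2, 2]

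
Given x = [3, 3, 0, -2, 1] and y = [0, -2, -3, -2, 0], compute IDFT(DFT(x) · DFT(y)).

(x ⊛ y)[n] = Σ(m=0 to 4) x[m] · y[(n-m) mod 5]

Computing each output sample:
(x ⊛ y)[0] = 4
(x ⊛ y)[1] = -5
(x ⊛ y)[2] = -17
(x ⊛ y)[3] = -15
(x ⊛ y)[4] = -2

x ⊛ y = [4, -5, -17, -15, -2]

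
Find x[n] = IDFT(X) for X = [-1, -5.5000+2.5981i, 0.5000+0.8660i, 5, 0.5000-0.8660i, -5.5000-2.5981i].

x[n] = (1/6) Σ(k=0 to 5) X[k] · e^(2πikn/6)

Computing each x[n]:
x[0] = -1
x[1] = -3
x[2] = 1
x[3] = 1
x[4] = 2
x[5] = -1

x = [-1, -3, 1, 1, 2, -1]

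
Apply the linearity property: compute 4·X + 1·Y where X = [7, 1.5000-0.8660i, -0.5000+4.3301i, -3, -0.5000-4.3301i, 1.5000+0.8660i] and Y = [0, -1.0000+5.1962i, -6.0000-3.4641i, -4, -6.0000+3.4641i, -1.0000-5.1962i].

By linearity: DFT(4x + 1y) = 4·DFT(x) + 1·DFT(y)
= 4·[7, 1.5000-0.8660i, -0.5000+4.3301i, -3, -0.5000-4.3301i, 1.5000+0.8660i] + 1·[0, -1.0000+5.1962i, -6.0000-3.4641i, -4, -6.0000+3.4641i, -1.0000-5.1962i]

Computing element-wise:
Z[0] = 4·(7) + 1·(0) = 28
Z[1] = 4·(1.5000-0.8660i) + 1·(-1.0000+5.1962i) = 5.0000+1.7322i
Z[2] = 4·(-0.5000+4.3301i) + 1·(-6.0000-3.4641i) = -8.0000+13.8563i
Z[3] = 4·(-3) + 1·(-4) = -16
Z[4] = 4·(-0.5000-4.3301i) + 1·(-6.0000+3.4641i) = -8.0000-13.8563i
Z[5] = 4·(1.5000+0.8660i) + 1·(-1.0000-5.1962i) = 5.0000-1.7322i

DFT(4x + 1y) = 4·X + 1·Y = [28, 5.0000+1.7322i, -8.0000+13.8563i, -16, -8.0000-13.8563i, 5.0000-1.7322i]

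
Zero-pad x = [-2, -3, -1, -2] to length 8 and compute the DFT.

Original 4-point DFT: [-8, -1+1i, 2, -1-1i]
Zero-padded 8-point DFT provides frequency interpolation.

DFT_8([x, 0, ...]) = [-8, -2.7071+4.5355i, -1+1i, -1.2929+2.5355i, 2, -1.2929-2.5355i, -1-1i, -2.7071-4.5355i]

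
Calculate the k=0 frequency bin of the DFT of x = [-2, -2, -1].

X[0] = Σ(n=0 to 2) x[n] · ω_3^0 = Σ x[n]
= (-2) + (-2) + (-1)

X[0] = -5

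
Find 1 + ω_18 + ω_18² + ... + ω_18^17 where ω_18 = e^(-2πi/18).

Sum of all nth roots of unity equals 0 for n > 1 (geometric series with r ≠ 1).

0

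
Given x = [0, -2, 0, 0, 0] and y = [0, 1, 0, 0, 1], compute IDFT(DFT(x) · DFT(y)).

(x ⊛ y)[n] = Σ(m=0 to 4) x[m] · y[(n-m) mod 5]

Computing each output sample:
(x ⊛ y)[0] = -2
(x ⊛ y)[1] = 0
(x ⊛ y)[2] = -2
(x ⊛ y)[3] = 0
(x ⊛ y)[4] = 0

x ⊛ y = [-2, 0, -2, 0, 0]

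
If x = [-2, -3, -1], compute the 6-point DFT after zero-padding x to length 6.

Original 3-point DFT: [-6, 1.7321i, -1.7321i]
Zero-padded 6-point DFT provides frequency interpolation.

DFT_6([x, 0, ...]) = [-6, -3.0000+3.4641i, 1.7321i, 0, -1.7321i, -3.0000-3.4641i]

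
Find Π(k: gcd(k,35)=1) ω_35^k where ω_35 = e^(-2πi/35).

The primitive 35th roots of unity are ω_35^k for k coprime to 35: k ∈ {1, 2, 3, 4, 6, 8, 9, 11, 12, 13, 16, 17, 18, 19, 22, 23, 24, 26, 27, 29, 31, 32, 33, 34}
Their product equals the constant term of the cyclotomic polynomial Φ_35(x) up to sign.
For n ≥ 3, the product of all primitive nth roots of unity is 1. (For n=1 it is 1; for n=2 it is -1.)

1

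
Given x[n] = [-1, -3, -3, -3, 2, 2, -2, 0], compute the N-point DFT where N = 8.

X[k] = Σ(n=0 to 7) x[n] · ω_8^(nk)
where ω_8 = e^(-2πi/8)

Computing each X[k]:
X[0] = -8
X[1] = -4.4142+6.6569i
X[2] = 6-2i
X[3] = -1.5858+4.6569i
X[4] = 0
X[5] = -1.5858-4.6569i
X[6] = 6+2i
X[7] = -4.4142-6.6569i

X = [-8, -4.4142+6.6569i, 6-2i, -1.5858+4.6569i, 0, -1.5858-4.6569i, 6+2i, -4.4142-6.6569i]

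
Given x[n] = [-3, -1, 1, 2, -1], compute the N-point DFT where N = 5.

X[k] = Σ(n=0 to 4) x[n] · ω_5^(nk)
where ω_5 = e^(-2πi/5)

Computing each X[k]:
X[0] = -2
X[1] = -6.0451+0.5878i
X[2] = -0.4549-0.9511i
X[3] = -0.4549+0.9511i
X[4] = -6.0451-0.5878i

X = [-2, -6.0451+0.5878i, -0.4549-0.9511i, -0.4549+0.9511i, -6.0451-0.5878i]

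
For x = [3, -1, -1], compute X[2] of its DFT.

X[2] = Σ(n=0 to 2) x[n] · ω_3^(2n) where ω_3 = e^(-2πi/3)
= (3)·ω_3^0 + (-1)·ω_3^2 + (-1)·ω_3^4

X[2] = 4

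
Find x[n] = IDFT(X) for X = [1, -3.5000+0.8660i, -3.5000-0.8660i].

x[n] = (1/3) Σ(k=0 to 2) X[k] · e^(2πikn/3)

Computing each x[n]:
x[0] = -2
x[1] = 1
x[2] = 2

x = [-2, 1, 2]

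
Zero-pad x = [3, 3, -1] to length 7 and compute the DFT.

Original 3-point DFT: [5, 2.0000-3.4641i, 2.0000+3.4641i]
Zero-padded 7-point DFT provides frequency interpolation.

DFT_7([x, 0, ...]) = [5, 5.0930-1.3706i, 3.2334-3.3587i, -0.3264-2.0835i, -0.3264+2.0835i, 3.2334+3.3587i, 5.0930+1.3706i]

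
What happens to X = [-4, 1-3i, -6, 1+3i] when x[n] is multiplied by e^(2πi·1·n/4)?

Modulation property: DFT(ω_4^(-1n)·x[n]) = X[(k-1) mod 4], so circularly shift X by 1 positions.

X[k-1] = [1+3i, -4, 1-3i, -6]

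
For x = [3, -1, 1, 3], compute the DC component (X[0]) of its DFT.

X[0] = Σ(n=0 to 3) x[n] · ω_4^0 = Σ x[n]
= (3) + (-1) + (1) + (3)

X[0] = 6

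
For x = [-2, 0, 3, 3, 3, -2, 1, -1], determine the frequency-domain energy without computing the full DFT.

Parseval: Σ|x[n]|² = (1/N)Σ|X[k]|², so Σ|X[k]|² = N·Σ|x[n]|² = 8·37.0000

Σ|X[k]|² = N·Σ|x[n]|² = 8·37.0000 = 296.0000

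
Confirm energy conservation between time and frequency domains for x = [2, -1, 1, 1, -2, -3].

Time domain:
Σ|x[n]|² = |2|² + |-1|² + |1|² + |1|² + |-2|² + |-3|² = 20.0000

Frequency domain:
(1/6)Σ|X[k]|² = (1/6)(|-2|² + |-0.5000-4.3301i|² + |5.5000+0.8660i|² + |4|² + |5.5000-0.8660i|² + |-0.5000+4.3301i|²) = (1/6)·120.0000 = 20.0000

Both sides agree, confirming Parseval's theorem.

Σ|x[n]|² = (1/N)Σ|X[k]|² = 20.0000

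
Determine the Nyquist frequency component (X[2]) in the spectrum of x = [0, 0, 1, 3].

X[2] = Σ(n=0 to 3) x[n] · ω_4^(2n) where ω_4 = e^(-2πi/4)
= (0)·ω_4^0 + (0)·ω_4^2 + (1)·ω_4^4 + (3)·ω_4^6

X[2] = -2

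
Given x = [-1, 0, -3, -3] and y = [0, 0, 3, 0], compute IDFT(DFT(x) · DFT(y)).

(x ⊛ y)[n] = Σ(m=0 to 3) x[m] · y[(n-m) mod 4]

Computing each output sample:
(x ⊛ y)[0] = -9
(x ⊛ y)[1] = -9
(x ⊛ y)[2] = -3
(x ⊛ y)[3] = 0

x ⊛ y = [-9, -9, -3, 0]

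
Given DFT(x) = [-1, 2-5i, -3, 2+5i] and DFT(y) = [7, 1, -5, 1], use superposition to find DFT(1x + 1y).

By linearity: DFT(1x + 1y) = 1·DFT(x) + 1·DFT(y)
= 1·[-1, 2-5i, -3, 2+5i] + 1·[7, 1, -5, 1]

Computing element-wise:
Z[0] = 1·(-1) + 1·(7) = 6
Z[1] = 1·(2-5i) + 1·(1) = 3-5i
Z[2] = 1·(-3) + 1·(-5) = -8
Z[3] = 1·(2+5i) + 1·(1) = 3+5i

DFT(1x + 1y) = 1·X + 1·Y = [6, 3-5i, -8, 3+5i]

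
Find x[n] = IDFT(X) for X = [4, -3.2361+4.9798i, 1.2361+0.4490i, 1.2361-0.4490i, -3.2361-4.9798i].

x[n] = (1/5) Σ(k=0 to 4) X[k] · e^(2πikn/5)

Computing each x[n]:
x[0] = 0
x[1] = -2
x[2] = 1
x[3] = 3
x[4] = 2

x = [0, -2, 1, 3, 2]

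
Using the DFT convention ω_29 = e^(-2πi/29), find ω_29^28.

ω_29^28 = e^(-2πi·28/29)
= cos(-2π·28/29) + i·sin(-2π·28/29)
= cos(-56π/29) + i·sin(-56π/29)

ω_29^28 = cos(-56π/29) + i·sin(-56π/29) = 0.9766+0.2150i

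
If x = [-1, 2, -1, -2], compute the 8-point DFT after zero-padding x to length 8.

Original 4-point DFT: [-2, -4i, -2, 4i]
Zero-padded 8-point DFT provides frequency interpolation.

DFT_8([x, 0, ...]) = [-2, 1.8284+1.0000i, -4i, -3.8284-1.0000i, -2, -3.8284+1.0000i, 4i, 1.8284-1.0000i]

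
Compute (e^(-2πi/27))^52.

Since ω_27^27 = 1, powers reduce modulo 27.
52 mod 27 = 25
So ω_27^52 = ω_27^25 = e^(-2πi·25/27)

ω_27^52 = ω_27^25 = 0.8936+0.4488i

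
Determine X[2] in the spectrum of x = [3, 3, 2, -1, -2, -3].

X[2] = Σ(n=0 to 5) x[n] · ω_6^(2n) where ω_6 = e^(-2πi/6)
= (3)·ω_6^0 + (3)·ω_6^2 + (2)·ω_6^4 + (-1)·ω_6^6 + (-2)·ω_6^8 + (-3)·ω_6^10

X[2] = 2.0000-1.7321i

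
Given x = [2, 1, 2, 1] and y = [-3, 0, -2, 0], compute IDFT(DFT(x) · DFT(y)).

(x ⊛ y)[n] = Σ(m=0 to 3) x[m] · y[(n-m) mod 4]

Computing each output sample:
(x ⊛ y)[0] = -10
(x ⊛ y)[1] = -5
(x ⊛ y)[2] = -10
(x ⊛ y)[3] = -5

x ⊛ y = [-10, -5, -10, -5]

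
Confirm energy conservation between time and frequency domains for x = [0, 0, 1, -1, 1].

Time domain:
Σ|x[n]|² = |0|² + |0|² + |1|² + |-1|² + |1|² = 3.0000

Frequency domain:
(1/5)Σ|X[k]|² = (1/5)(|1|² + |0.3090-0.2245i|² + |-0.8090+2.4899i|² + |-0.8090-2.4899i|² + |0.3090+0.2245i|²) = (1/5)·15.0000 = 3.0000

Both sides agree, confirming Parseval's theorem.

Σ|x[n]|² = (1/N)Σ|X[k]|² = 3.0000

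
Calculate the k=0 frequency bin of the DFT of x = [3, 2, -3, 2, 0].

X[0] = Σ(n=0 to 4) x[n] · ω_5^0 = Σ x[n]
= (3) + (2) + (-3) + (2) + (0)

X[0] = 4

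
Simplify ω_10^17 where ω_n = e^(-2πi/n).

Since ω_10^10 = 1, powers reduce modulo 10.
17 mod 10 = 7
So ω_10^17 = ω_10^7 = e^(-2πi·7/10)

ω_10^17 = ω_10^7 = -0.3090+0.9511i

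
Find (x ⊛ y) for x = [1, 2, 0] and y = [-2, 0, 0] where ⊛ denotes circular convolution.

(x ⊛ y)[n] = Σ(m=0 to 2) x[m] · y[(n-m) mod 3]

Computing each output sample:
(x ⊛ y)[0] = -2
(x ⊛ y)[1] = -4
(x ⊛ y)[2] = 0

x ⊛ y = [-2, -4, 0]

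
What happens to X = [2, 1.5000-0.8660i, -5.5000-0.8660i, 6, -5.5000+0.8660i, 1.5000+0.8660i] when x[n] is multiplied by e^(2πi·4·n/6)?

Modulation property: DFT(ω_6^(-4n)·x[n]) = X[(k-4) mod 6], so circularly shift X by 4 positions.

X[k-4] = [-5.5000-0.8660i, 6, -5.5000+0.8660i, 1.5000+0.8660i, 2, 1.5000-0.8660i]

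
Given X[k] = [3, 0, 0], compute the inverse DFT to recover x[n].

x[n] = (1/3) Σ(k=0 to 2) X[k] · e^(2πikn/3)

Computing each x[n]:
x[0] = 1
x[1] = 1
x[2] = 1

x = [1, 1, 1]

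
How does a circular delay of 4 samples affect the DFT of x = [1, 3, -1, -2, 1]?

Time shift by 4: X_shifted[k] = ω_5^(4k) · X[k]
Shifted x = [3, -1, -2, 1, 1]

DFT(x[n-4]) = [2, 3.8090+3.6655i, 2.6910-1.6776i, 2.6910+1.6776i, 3.8090-3.6655i]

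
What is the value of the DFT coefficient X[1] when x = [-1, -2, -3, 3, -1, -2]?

X[1] = Σ(n=0 to 5) x[n] · ω_6^(1n) where ω_6 = e^(-2πi/6)
= (-1)·ω_6^0 + (-2)·ω_6^1 + (-3)·ω_6^2 + (3)·ω_6^3 + (-1)·ω_6^4 + (-2)·ω_6^5

X[1] = -4.0000+1.7321i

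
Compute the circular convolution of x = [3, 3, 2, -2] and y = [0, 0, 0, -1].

(x ⊛ y)[n] = Σ(m=0 to 3) x[m] · y[(n-m) mod 4]

Computing each output sample:
(x ⊛ y)[0] = -3
(x ⊛ y)[1] = -2
(x ⊛ y)[2] = 2
(x ⊛ y)[3] = -3

x ⊛ y = [-3, -2, 2, -3]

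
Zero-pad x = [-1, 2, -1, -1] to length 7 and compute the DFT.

Original 4-point DFT: [-1, -3i, -3, 3i]
Zero-padded 7-point DFT provides frequency interpolation.

DFT_7([x, 0, ...]) = [-1, 1.3705-0.1549i, -1.1676-3.1656i, -3.2029-0.6747i, -3.2029+0.6747i, -1.1676+3.1656i, 1.3705+0.1549i]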